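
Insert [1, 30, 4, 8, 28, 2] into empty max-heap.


Insert 1: [1]
Insert 30: [30, 1]
Insert 4: [30, 1, 4]
Insert 8: [30, 8, 4, 1]
Insert 28: [30, 28, 4, 1, 8]
Insert 2: [30, 28, 4, 1, 8, 2]

Final heap: [30, 28, 4, 1, 8, 2]


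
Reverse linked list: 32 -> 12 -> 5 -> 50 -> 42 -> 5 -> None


Step 1: curr=32, set curr.next=prev(None) | reversed so far: 32
Step 2: curr=12, set curr.next=prev(32) | reversed so far: 12 -> 32
Step 3: curr=5, set curr.next=prev(12) | reversed so far: 5 -> 12 -> 32
Step 4: curr=50, set curr.next=prev(5) | reversed so far: 50 -> 5 -> 12 -> 32
Step 5: curr=42, set curr.next=prev(50) | reversed so far: 42 -> 50 -> 5 -> 12 -> 32
Step 6: curr=5, set curr.next=prev(42) | reversed so far: 5 -> 42 -> 50 -> 5 -> 12 -> 32

5 -> 42 -> 50 -> 5 -> 12 -> 32 -> None


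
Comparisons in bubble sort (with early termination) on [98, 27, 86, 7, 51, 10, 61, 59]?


Algorithm: bubble sort (with early termination)
Input: [98, 27, 86, 7, 51, 10, 61, 59]
Sorted: [7, 10, 27, 51, 59, 61, 86, 98]

25


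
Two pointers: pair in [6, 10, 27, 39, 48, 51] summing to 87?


lo=0(6)+hi=5(51)=57
lo=1(10)+hi=5(51)=61
lo=2(27)+hi=5(51)=78
lo=3(39)+hi=5(51)=90
lo=3(39)+hi=4(48)=87

Yes: 39+48=87


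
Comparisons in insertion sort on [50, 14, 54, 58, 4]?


Algorithm: insertion sort
Input: [50, 14, 54, 58, 4]
Sorted: [4, 14, 50, 54, 58]

7


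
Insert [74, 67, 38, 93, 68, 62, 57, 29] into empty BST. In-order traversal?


Insert 74: root
Insert 67: L from 74
Insert 38: L from 74 -> L from 67
Insert 93: R from 74
Insert 68: L from 74 -> R from 67
Insert 62: L from 74 -> L from 67 -> R from 38
Insert 57: L from 74 -> L from 67 -> R from 38 -> L from 62
Insert 29: L from 74 -> L from 67 -> L from 38

In-order: [29, 38, 57, 62, 67, 68, 74, 93]


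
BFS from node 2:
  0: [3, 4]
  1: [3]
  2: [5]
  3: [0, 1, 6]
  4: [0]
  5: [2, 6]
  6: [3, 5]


Visit 2, enqueue [5]
Visit 5, enqueue [6]
Visit 6, enqueue [3]
Visit 3, enqueue [0, 1]
Visit 0, enqueue [4]
Visit 1, enqueue []
Visit 4, enqueue []

BFS order: [2, 5, 6, 3, 0, 1, 4]


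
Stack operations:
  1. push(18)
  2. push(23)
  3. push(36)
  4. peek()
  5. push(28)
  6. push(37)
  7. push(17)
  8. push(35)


push(18) -> [18]
push(23) -> [18, 23]
push(36) -> [18, 23, 36]
peek()->36
push(28) -> [18, 23, 36, 28]
push(37) -> [18, 23, 36, 28, 37]
push(17) -> [18, 23, 36, 28, 37, 17]
push(35) -> [18, 23, 36, 28, 37, 17, 35]

Final stack: [18, 23, 36, 28, 37, 17, 35]


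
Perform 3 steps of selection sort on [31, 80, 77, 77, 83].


Initial: [31, 80, 77, 77, 83]
Step 1: min=31 at 0
  Swap: [31, 80, 77, 77, 83]
Step 2: min=77 at 2
  Swap: [31, 77, 80, 77, 83]
Step 3: min=77 at 3
  Swap: [31, 77, 77, 80, 83]

After 3 steps: [31, 77, 77, 80, 83]


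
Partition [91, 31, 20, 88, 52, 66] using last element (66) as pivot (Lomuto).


Pivot: 66
  31 <= 66: swap -> [31, 91, 20, 88, 52, 66]
  20 <= 66: swap -> [31, 20, 91, 88, 52, 66]
  52 <= 66: swap -> [31, 20, 52, 88, 91, 66]
Place pivot at 3: [31, 20, 52, 66, 91, 88]

Partitioned: [31, 20, 52, 66, 91, 88]


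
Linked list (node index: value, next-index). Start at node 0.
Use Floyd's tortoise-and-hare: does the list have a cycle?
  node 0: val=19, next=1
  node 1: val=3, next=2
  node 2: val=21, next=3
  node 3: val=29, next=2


Floyd's tortoise (slow, +1) and hare (fast, +2):
  init: slow=0, fast=0
  step 1: slow=1, fast=2
  step 2: slow=2, fast=2
  slow == fast at node 2: cycle detected

Cycle: yes


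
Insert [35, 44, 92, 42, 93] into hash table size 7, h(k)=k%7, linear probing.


Insert 35: h=0 -> slot 0
Insert 44: h=2 -> slot 2
Insert 92: h=1 -> slot 1
Insert 42: h=0, 3 probes -> slot 3
Insert 93: h=2, 2 probes -> slot 4

Table: [35, 92, 44, 42, 93, None, None]


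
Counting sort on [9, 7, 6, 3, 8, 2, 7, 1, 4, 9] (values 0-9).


Input: [9, 7, 6, 3, 8, 2, 7, 1, 4, 9]
Counts: [0, 1, 1, 1, 1, 0, 1, 2, 1, 2]

Sorted: [1, 2, 3, 4, 6, 7, 7, 8, 9, 9]


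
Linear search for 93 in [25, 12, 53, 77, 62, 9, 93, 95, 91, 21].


i=0: 25!=93
i=1: 12!=93
i=2: 53!=93
i=3: 77!=93
i=4: 62!=93
i=5: 9!=93
i=6: 93==93 found!

Found at 6, 7 comps


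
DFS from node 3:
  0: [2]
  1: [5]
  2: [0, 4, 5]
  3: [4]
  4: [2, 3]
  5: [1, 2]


Visit 3, push [4]
Visit 4, push [2]
Visit 2, push [5, 0]
Visit 0, push []
Visit 5, push [1]
Visit 1, push []

DFS order: [3, 4, 2, 0, 5, 1]


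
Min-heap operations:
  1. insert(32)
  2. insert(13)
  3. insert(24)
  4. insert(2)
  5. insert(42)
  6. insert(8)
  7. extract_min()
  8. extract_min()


insert(32) -> [32]
insert(13) -> [13, 32]
insert(24) -> [13, 32, 24]
insert(2) -> [2, 13, 24, 32]
insert(42) -> [2, 13, 24, 32, 42]
insert(8) -> [2, 13, 8, 32, 42, 24]
extract_min()->2, [8, 13, 24, 32, 42]
extract_min()->8, [13, 32, 24, 42]

Final heap: [13, 32, 24, 42]


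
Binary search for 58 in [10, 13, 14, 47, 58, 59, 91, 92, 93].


Step 1: lo=0, hi=8, mid=4, val=58

Found at index 4


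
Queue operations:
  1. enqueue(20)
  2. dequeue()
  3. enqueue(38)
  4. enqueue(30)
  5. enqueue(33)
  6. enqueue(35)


enqueue(20) -> [20]
dequeue()->20, []
enqueue(38) -> [38]
enqueue(30) -> [38, 30]
enqueue(33) -> [38, 30, 33]
enqueue(35) -> [38, 30, 33, 35]

Final queue: [38, 30, 33, 35]


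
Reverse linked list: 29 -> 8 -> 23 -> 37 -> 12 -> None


Step 1: curr=29, set curr.next=prev(None) | reversed so far: 29
Step 2: curr=8, set curr.next=prev(29) | reversed so far: 8 -> 29
Step 3: curr=23, set curr.next=prev(8) | reversed so far: 23 -> 8 -> 29
Step 4: curr=37, set curr.next=prev(23) | reversed so far: 37 -> 23 -> 8 -> 29
Step 5: curr=12, set curr.next=prev(37) | reversed so far: 12 -> 37 -> 23 -> 8 -> 29

12 -> 37 -> 23 -> 8 -> 29 -> None


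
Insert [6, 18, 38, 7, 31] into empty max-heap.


Insert 6: [6]
Insert 18: [18, 6]
Insert 38: [38, 6, 18]
Insert 7: [38, 7, 18, 6]
Insert 31: [38, 31, 18, 6, 7]

Final heap: [38, 31, 18, 6, 7]


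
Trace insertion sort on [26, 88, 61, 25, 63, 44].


Initial: [26, 88, 61, 25, 63, 44]
Insert 88: [26, 88, 61, 25, 63, 44]
Insert 61: [26, 61, 88, 25, 63, 44]
Insert 25: [25, 26, 61, 88, 63, 44]
Insert 63: [25, 26, 61, 63, 88, 44]
Insert 44: [25, 26, 44, 61, 63, 88]

Sorted: [25, 26, 44, 61, 63, 88]


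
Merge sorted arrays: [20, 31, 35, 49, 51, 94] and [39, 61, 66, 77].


Take 20 from A
Take 31 from A
Take 35 from A
Take 39 from B
Take 49 from A
Take 51 from A
Take 61 from B
Take 66 from B
Take 77 from B

Merged: [20, 31, 35, 39, 49, 51, 61, 66, 77, 94]


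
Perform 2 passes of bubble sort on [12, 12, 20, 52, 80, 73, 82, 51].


Initial: [12, 12, 20, 52, 80, 73, 82, 51]
Pass 1: [12, 12, 20, 52, 73, 80, 51, 82] (2 swaps)
Pass 2: [12, 12, 20, 52, 73, 51, 80, 82] (1 swaps)

After 2 passes: [12, 12, 20, 52, 73, 51, 80, 82]


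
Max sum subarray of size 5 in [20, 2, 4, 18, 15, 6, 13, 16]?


[0:5]: 59
[1:6]: 45
[2:7]: 56
[3:8]: 68

Max: 68 at [3:8]


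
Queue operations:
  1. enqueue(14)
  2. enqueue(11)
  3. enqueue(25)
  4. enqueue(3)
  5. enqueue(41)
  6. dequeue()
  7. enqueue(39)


enqueue(14) -> [14]
enqueue(11) -> [14, 11]
enqueue(25) -> [14, 11, 25]
enqueue(3) -> [14, 11, 25, 3]
enqueue(41) -> [14, 11, 25, 3, 41]
dequeue()->14, [11, 25, 3, 41]
enqueue(39) -> [11, 25, 3, 41, 39]

Final queue: [11, 25, 3, 41, 39]


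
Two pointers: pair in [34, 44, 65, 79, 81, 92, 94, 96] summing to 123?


lo=0(34)+hi=7(96)=130
lo=0(34)+hi=6(94)=128
lo=0(34)+hi=5(92)=126
lo=0(34)+hi=4(81)=115
lo=1(44)+hi=4(81)=125
lo=1(44)+hi=3(79)=123

Yes: 44+79=123


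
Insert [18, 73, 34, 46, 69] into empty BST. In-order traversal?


Insert 18: root
Insert 73: R from 18
Insert 34: R from 18 -> L from 73
Insert 46: R from 18 -> L from 73 -> R from 34
Insert 69: R from 18 -> L from 73 -> R from 34 -> R from 46

In-order: [18, 34, 46, 69, 73]


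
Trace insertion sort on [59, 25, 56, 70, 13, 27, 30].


Initial: [59, 25, 56, 70, 13, 27, 30]
Insert 25: [25, 59, 56, 70, 13, 27, 30]
Insert 56: [25, 56, 59, 70, 13, 27, 30]
Insert 70: [25, 56, 59, 70, 13, 27, 30]
Insert 13: [13, 25, 56, 59, 70, 27, 30]
Insert 27: [13, 25, 27, 56, 59, 70, 30]
Insert 30: [13, 25, 27, 30, 56, 59, 70]

Sorted: [13, 25, 27, 30, 56, 59, 70]


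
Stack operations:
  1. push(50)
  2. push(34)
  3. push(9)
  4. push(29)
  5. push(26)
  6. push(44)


push(50) -> [50]
push(34) -> [50, 34]
push(9) -> [50, 34, 9]
push(29) -> [50, 34, 9, 29]
push(26) -> [50, 34, 9, 29, 26]
push(44) -> [50, 34, 9, 29, 26, 44]

Final stack: [50, 34, 9, 29, 26, 44]


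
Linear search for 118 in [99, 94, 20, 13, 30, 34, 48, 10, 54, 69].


i=0: 99!=118
i=1: 94!=118
i=2: 20!=118
i=3: 13!=118
i=4: 30!=118
i=5: 34!=118
i=6: 48!=118
i=7: 10!=118
i=8: 54!=118
i=9: 69!=118

Not found, 10 comps


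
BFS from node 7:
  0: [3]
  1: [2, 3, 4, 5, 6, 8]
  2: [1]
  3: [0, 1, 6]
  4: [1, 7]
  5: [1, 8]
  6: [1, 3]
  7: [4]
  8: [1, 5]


Visit 7, enqueue [4]
Visit 4, enqueue [1]
Visit 1, enqueue [2, 3, 5, 6, 8]
Visit 2, enqueue []
Visit 3, enqueue [0]
Visit 5, enqueue []
Visit 6, enqueue []
Visit 8, enqueue []
Visit 0, enqueue []

BFS order: [7, 4, 1, 2, 3, 5, 6, 8, 0]


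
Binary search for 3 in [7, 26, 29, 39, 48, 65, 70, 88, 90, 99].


Step 1: lo=0, hi=9, mid=4, val=48
Step 2: lo=0, hi=3, mid=1, val=26
Step 3: lo=0, hi=0, mid=0, val=7

Not found


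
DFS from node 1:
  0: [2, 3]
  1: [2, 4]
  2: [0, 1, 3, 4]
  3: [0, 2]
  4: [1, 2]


Visit 1, push [4, 2]
Visit 2, push [4, 3, 0]
Visit 0, push [3]
Visit 3, push []
Visit 4, push []

DFS order: [1, 2, 0, 3, 4]


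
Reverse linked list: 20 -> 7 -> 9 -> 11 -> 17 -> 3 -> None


Step 1: curr=20, set curr.next=prev(None) | reversed so far: 20
Step 2: curr=7, set curr.next=prev(20) | reversed so far: 7 -> 20
Step 3: curr=9, set curr.next=prev(7) | reversed so far: 9 -> 7 -> 20
Step 4: curr=11, set curr.next=prev(9) | reversed so far: 11 -> 9 -> 7 -> 20
Step 5: curr=17, set curr.next=prev(11) | reversed so far: 17 -> 11 -> 9 -> 7 -> 20
Step 6: curr=3, set curr.next=prev(17) | reversed so far: 3 -> 17 -> 11 -> 9 -> 7 -> 20

3 -> 17 -> 11 -> 9 -> 7 -> 20 -> None


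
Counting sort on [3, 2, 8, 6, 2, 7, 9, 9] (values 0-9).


Input: [3, 2, 8, 6, 2, 7, 9, 9]
Counts: [0, 0, 2, 1, 0, 0, 1, 1, 1, 2]

Sorted: [2, 2, 3, 6, 7, 8, 9, 9]


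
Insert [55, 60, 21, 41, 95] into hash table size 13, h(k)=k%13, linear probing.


Insert 55: h=3 -> slot 3
Insert 60: h=8 -> slot 8
Insert 21: h=8, 1 probes -> slot 9
Insert 41: h=2 -> slot 2
Insert 95: h=4 -> slot 4

Table: [None, None, 41, 55, 95, None, None, None, 60, 21, None, None, None]


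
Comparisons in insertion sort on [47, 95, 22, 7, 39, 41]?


Algorithm: insertion sort
Input: [47, 95, 22, 7, 39, 41]
Sorted: [7, 22, 39, 41, 47, 95]

12


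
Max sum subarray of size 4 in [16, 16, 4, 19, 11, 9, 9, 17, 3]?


[0:4]: 55
[1:5]: 50
[2:6]: 43
[3:7]: 48
[4:8]: 46
[5:9]: 38

Max: 55 at [0:4]


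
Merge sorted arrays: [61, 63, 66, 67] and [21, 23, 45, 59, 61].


Take 21 from B
Take 23 from B
Take 45 from B
Take 59 from B
Take 61 from A
Take 61 from B

Merged: [21, 23, 45, 59, 61, 61, 63, 66, 67]


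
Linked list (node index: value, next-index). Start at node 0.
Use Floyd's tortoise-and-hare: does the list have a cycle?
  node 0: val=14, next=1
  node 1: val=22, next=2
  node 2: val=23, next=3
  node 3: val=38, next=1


Floyd's tortoise (slow, +1) and hare (fast, +2):
  init: slow=0, fast=0
  step 1: slow=1, fast=2
  step 2: slow=2, fast=1
  step 3: slow=3, fast=3
  slow == fast at node 3: cycle detected

Cycle: yes


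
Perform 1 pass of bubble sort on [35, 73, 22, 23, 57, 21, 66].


Initial: [35, 73, 22, 23, 57, 21, 66]
Pass 1: [35, 22, 23, 57, 21, 66, 73] (5 swaps)

After 1 pass: [35, 22, 23, 57, 21, 66, 73]


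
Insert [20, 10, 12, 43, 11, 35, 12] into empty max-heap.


Insert 20: [20]
Insert 10: [20, 10]
Insert 12: [20, 10, 12]
Insert 43: [43, 20, 12, 10]
Insert 11: [43, 20, 12, 10, 11]
Insert 35: [43, 20, 35, 10, 11, 12]
Insert 12: [43, 20, 35, 10, 11, 12, 12]

Final heap: [43, 20, 35, 10, 11, 12, 12]


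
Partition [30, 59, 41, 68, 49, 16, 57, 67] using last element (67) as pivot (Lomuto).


Pivot: 67
  30 <= 67: advance i (no swap)
  59 <= 67: advance i (no swap)
  41 <= 67: advance i (no swap)
  49 <= 67: swap -> [30, 59, 41, 49, 68, 16, 57, 67]
  16 <= 67: swap -> [30, 59, 41, 49, 16, 68, 57, 67]
  57 <= 67: swap -> [30, 59, 41, 49, 16, 57, 68, 67]
Place pivot at 6: [30, 59, 41, 49, 16, 57, 67, 68]

Partitioned: [30, 59, 41, 49, 16, 57, 67, 68]


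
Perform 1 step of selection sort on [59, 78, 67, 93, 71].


Initial: [59, 78, 67, 93, 71]
Step 1: min=59 at 0
  Swap: [59, 78, 67, 93, 71]

After 1 step: [59, 78, 67, 93, 71]


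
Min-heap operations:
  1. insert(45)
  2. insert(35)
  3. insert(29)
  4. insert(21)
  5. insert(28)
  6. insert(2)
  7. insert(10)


insert(45) -> [45]
insert(35) -> [35, 45]
insert(29) -> [29, 45, 35]
insert(21) -> [21, 29, 35, 45]
insert(28) -> [21, 28, 35, 45, 29]
insert(2) -> [2, 28, 21, 45, 29, 35]
insert(10) -> [2, 28, 10, 45, 29, 35, 21]

Final heap: [2, 28, 10, 45, 29, 35, 21]


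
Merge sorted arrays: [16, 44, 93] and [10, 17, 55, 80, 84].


Take 10 from B
Take 16 from A
Take 17 from B
Take 44 from A
Take 55 from B
Take 80 from B
Take 84 from B

Merged: [10, 16, 17, 44, 55, 80, 84, 93]


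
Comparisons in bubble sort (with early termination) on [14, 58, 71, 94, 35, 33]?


Algorithm: bubble sort (with early termination)
Input: [14, 58, 71, 94, 35, 33]
Sorted: [14, 33, 35, 58, 71, 94]

15


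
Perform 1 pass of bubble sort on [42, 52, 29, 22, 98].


Initial: [42, 52, 29, 22, 98]
Pass 1: [42, 29, 22, 52, 98] (2 swaps)

After 1 pass: [42, 29, 22, 52, 98]


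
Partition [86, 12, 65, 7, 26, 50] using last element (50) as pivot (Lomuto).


Pivot: 50
  12 <= 50: swap -> [12, 86, 65, 7, 26, 50]
  7 <= 50: swap -> [12, 7, 65, 86, 26, 50]
  26 <= 50: swap -> [12, 7, 26, 86, 65, 50]
Place pivot at 3: [12, 7, 26, 50, 65, 86]

Partitioned: [12, 7, 26, 50, 65, 86]


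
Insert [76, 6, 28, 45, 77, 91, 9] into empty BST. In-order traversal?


Insert 76: root
Insert 6: L from 76
Insert 28: L from 76 -> R from 6
Insert 45: L from 76 -> R from 6 -> R from 28
Insert 77: R from 76
Insert 91: R from 76 -> R from 77
Insert 9: L from 76 -> R from 6 -> L from 28

In-order: [6, 9, 28, 45, 76, 77, 91]


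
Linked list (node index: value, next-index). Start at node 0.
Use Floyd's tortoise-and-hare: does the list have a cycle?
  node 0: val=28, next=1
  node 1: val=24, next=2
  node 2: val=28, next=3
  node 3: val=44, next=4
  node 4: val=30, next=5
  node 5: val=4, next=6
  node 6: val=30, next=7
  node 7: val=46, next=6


Floyd's tortoise (slow, +1) and hare (fast, +2):
  init: slow=0, fast=0
  step 1: slow=1, fast=2
  step 2: slow=2, fast=4
  step 3: slow=3, fast=6
  step 4: slow=4, fast=6
  step 5: slow=5, fast=6
  step 6: slow=6, fast=6
  slow == fast at node 6: cycle detected

Cycle: yes


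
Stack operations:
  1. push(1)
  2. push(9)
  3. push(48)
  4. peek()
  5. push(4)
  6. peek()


push(1) -> [1]
push(9) -> [1, 9]
push(48) -> [1, 9, 48]
peek()->48
push(4) -> [1, 9, 48, 4]
peek()->4

Final stack: [1, 9, 48, 4]


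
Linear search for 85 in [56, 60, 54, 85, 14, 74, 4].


i=0: 56!=85
i=1: 60!=85
i=2: 54!=85
i=3: 85==85 found!

Found at 3, 4 comps


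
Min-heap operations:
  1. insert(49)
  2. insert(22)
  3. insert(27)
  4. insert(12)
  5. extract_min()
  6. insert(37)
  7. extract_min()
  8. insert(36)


insert(49) -> [49]
insert(22) -> [22, 49]
insert(27) -> [22, 49, 27]
insert(12) -> [12, 22, 27, 49]
extract_min()->12, [22, 49, 27]
insert(37) -> [22, 37, 27, 49]
extract_min()->22, [27, 37, 49]
insert(36) -> [27, 36, 49, 37]

Final heap: [27, 36, 49, 37]


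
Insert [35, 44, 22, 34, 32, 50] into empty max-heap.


Insert 35: [35]
Insert 44: [44, 35]
Insert 22: [44, 35, 22]
Insert 34: [44, 35, 22, 34]
Insert 32: [44, 35, 22, 34, 32]
Insert 50: [50, 35, 44, 34, 32, 22]

Final heap: [50, 35, 44, 34, 32, 22]


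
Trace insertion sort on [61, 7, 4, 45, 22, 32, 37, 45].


Initial: [61, 7, 4, 45, 22, 32, 37, 45]
Insert 7: [7, 61, 4, 45, 22, 32, 37, 45]
Insert 4: [4, 7, 61, 45, 22, 32, 37, 45]
Insert 45: [4, 7, 45, 61, 22, 32, 37, 45]
Insert 22: [4, 7, 22, 45, 61, 32, 37, 45]
Insert 32: [4, 7, 22, 32, 45, 61, 37, 45]
Insert 37: [4, 7, 22, 32, 37, 45, 61, 45]
Insert 45: [4, 7, 22, 32, 37, 45, 45, 61]

Sorted: [4, 7, 22, 32, 37, 45, 45, 61]


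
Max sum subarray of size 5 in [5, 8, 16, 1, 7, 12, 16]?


[0:5]: 37
[1:6]: 44
[2:7]: 52

Max: 52 at [2:7]


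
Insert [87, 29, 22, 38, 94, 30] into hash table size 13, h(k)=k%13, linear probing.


Insert 87: h=9 -> slot 9
Insert 29: h=3 -> slot 3
Insert 22: h=9, 1 probes -> slot 10
Insert 38: h=12 -> slot 12
Insert 94: h=3, 1 probes -> slot 4
Insert 30: h=4, 1 probes -> slot 5

Table: [None, None, None, 29, 94, 30, None, None, None, 87, 22, None, 38]


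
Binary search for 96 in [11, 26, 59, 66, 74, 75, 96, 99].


Step 1: lo=0, hi=7, mid=3, val=66
Step 2: lo=4, hi=7, mid=5, val=75
Step 3: lo=6, hi=7, mid=6, val=96

Found at index 6


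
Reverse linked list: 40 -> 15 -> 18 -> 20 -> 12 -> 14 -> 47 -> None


Step 1: curr=40, set curr.next=prev(None) | reversed so far: 40
Step 2: curr=15, set curr.next=prev(40) | reversed so far: 15 -> 40
Step 3: curr=18, set curr.next=prev(15) | reversed so far: 18 -> 15 -> 40
Step 4: curr=20, set curr.next=prev(18) | reversed so far: 20 -> 18 -> 15 -> 40
Step 5: curr=12, set curr.next=prev(20) | reversed so far: 12 -> 20 -> 18 -> 15 -> 40
Step 6: curr=14, set curr.next=prev(12) | reversed so far: 14 -> 12 -> 20 -> 18 -> 15 -> 40
Step 7: curr=47, set curr.next=prev(14) | reversed so far: 47 -> 14 -> 12 -> 20 -> 18 -> 15 -> 40

47 -> 14 -> 12 -> 20 -> 18 -> 15 -> 40 -> None


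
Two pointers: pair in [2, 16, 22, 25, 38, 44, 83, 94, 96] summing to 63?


lo=0(2)+hi=8(96)=98
lo=0(2)+hi=7(94)=96
lo=0(2)+hi=6(83)=85
lo=0(2)+hi=5(44)=46
lo=1(16)+hi=5(44)=60
lo=2(22)+hi=5(44)=66
lo=2(22)+hi=4(38)=60
lo=3(25)+hi=4(38)=63

Yes: 25+38=63


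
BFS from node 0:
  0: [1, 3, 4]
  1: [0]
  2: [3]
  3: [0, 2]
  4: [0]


Visit 0, enqueue [1, 3, 4]
Visit 1, enqueue []
Visit 3, enqueue [2]
Visit 4, enqueue []
Visit 2, enqueue []

BFS order: [0, 1, 3, 4, 2]


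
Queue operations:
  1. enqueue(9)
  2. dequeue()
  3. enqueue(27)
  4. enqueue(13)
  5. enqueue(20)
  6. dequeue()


enqueue(9) -> [9]
dequeue()->9, []
enqueue(27) -> [27]
enqueue(13) -> [27, 13]
enqueue(20) -> [27, 13, 20]
dequeue()->27, [13, 20]

Final queue: [13, 20]


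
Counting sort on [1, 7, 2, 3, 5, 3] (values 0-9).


Input: [1, 7, 2, 3, 5, 3]
Counts: [0, 1, 1, 2, 0, 1, 0, 1, 0, 0]

Sorted: [1, 2, 3, 3, 5, 7]


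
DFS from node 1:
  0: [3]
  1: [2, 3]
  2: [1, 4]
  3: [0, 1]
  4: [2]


Visit 1, push [3, 2]
Visit 2, push [4]
Visit 4, push []
Visit 3, push [0]
Visit 0, push []

DFS order: [1, 2, 4, 3, 0]


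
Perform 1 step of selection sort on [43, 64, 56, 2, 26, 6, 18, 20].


Initial: [43, 64, 56, 2, 26, 6, 18, 20]
Step 1: min=2 at 3
  Swap: [2, 64, 56, 43, 26, 6, 18, 20]

After 1 step: [2, 64, 56, 43, 26, 6, 18, 20]


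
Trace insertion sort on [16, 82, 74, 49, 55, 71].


Initial: [16, 82, 74, 49, 55, 71]
Insert 82: [16, 82, 74, 49, 55, 71]
Insert 74: [16, 74, 82, 49, 55, 71]
Insert 49: [16, 49, 74, 82, 55, 71]
Insert 55: [16, 49, 55, 74, 82, 71]
Insert 71: [16, 49, 55, 71, 74, 82]

Sorted: [16, 49, 55, 71, 74, 82]


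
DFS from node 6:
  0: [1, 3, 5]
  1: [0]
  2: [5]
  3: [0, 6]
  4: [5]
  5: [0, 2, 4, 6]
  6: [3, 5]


Visit 6, push [5, 3]
Visit 3, push [0]
Visit 0, push [5, 1]
Visit 1, push []
Visit 5, push [4, 2]
Visit 2, push []
Visit 4, push []

DFS order: [6, 3, 0, 1, 5, 2, 4]


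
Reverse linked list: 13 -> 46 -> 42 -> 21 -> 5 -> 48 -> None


Step 1: curr=13, set curr.next=prev(None) | reversed so far: 13
Step 2: curr=46, set curr.next=prev(13) | reversed so far: 46 -> 13
Step 3: curr=42, set curr.next=prev(46) | reversed so far: 42 -> 46 -> 13
Step 4: curr=21, set curr.next=prev(42) | reversed so far: 21 -> 42 -> 46 -> 13
Step 5: curr=5, set curr.next=prev(21) | reversed so far: 5 -> 21 -> 42 -> 46 -> 13
Step 6: curr=48, set curr.next=prev(5) | reversed so far: 48 -> 5 -> 21 -> 42 -> 46 -> 13

48 -> 5 -> 21 -> 42 -> 46 -> 13 -> None


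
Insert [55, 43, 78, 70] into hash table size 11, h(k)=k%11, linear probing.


Insert 55: h=0 -> slot 0
Insert 43: h=10 -> slot 10
Insert 78: h=1 -> slot 1
Insert 70: h=4 -> slot 4

Table: [55, 78, None, None, 70, None, None, None, None, None, 43]


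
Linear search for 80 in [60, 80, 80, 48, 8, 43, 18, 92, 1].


i=0: 60!=80
i=1: 80==80 found!

Found at 1, 2 comps


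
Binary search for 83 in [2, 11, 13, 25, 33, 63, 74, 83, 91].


Step 1: lo=0, hi=8, mid=4, val=33
Step 2: lo=5, hi=8, mid=6, val=74
Step 3: lo=7, hi=8, mid=7, val=83

Found at index 7


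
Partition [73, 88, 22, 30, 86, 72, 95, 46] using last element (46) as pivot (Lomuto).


Pivot: 46
  22 <= 46: swap -> [22, 88, 73, 30, 86, 72, 95, 46]
  30 <= 46: swap -> [22, 30, 73, 88, 86, 72, 95, 46]
Place pivot at 2: [22, 30, 46, 88, 86, 72, 95, 73]

Partitioned: [22, 30, 46, 88, 86, 72, 95, 73]


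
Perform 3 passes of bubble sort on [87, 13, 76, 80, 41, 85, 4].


Initial: [87, 13, 76, 80, 41, 85, 4]
Pass 1: [13, 76, 80, 41, 85, 4, 87] (6 swaps)
Pass 2: [13, 76, 41, 80, 4, 85, 87] (2 swaps)
Pass 3: [13, 41, 76, 4, 80, 85, 87] (2 swaps)

After 3 passes: [13, 41, 76, 4, 80, 85, 87]


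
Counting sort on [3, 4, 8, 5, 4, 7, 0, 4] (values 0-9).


Input: [3, 4, 8, 5, 4, 7, 0, 4]
Counts: [1, 0, 0, 1, 3, 1, 0, 1, 1, 0]

Sorted: [0, 3, 4, 4, 4, 5, 7, 8]


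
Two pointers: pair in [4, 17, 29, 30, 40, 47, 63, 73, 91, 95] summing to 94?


lo=0(4)+hi=9(95)=99
lo=0(4)+hi=8(91)=95
lo=0(4)+hi=7(73)=77
lo=1(17)+hi=7(73)=90
lo=2(29)+hi=7(73)=102
lo=2(29)+hi=6(63)=92
lo=3(30)+hi=6(63)=93
lo=4(40)+hi=6(63)=103
lo=4(40)+hi=5(47)=87

No pair found


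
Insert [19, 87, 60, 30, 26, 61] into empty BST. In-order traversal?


Insert 19: root
Insert 87: R from 19
Insert 60: R from 19 -> L from 87
Insert 30: R from 19 -> L from 87 -> L from 60
Insert 26: R from 19 -> L from 87 -> L from 60 -> L from 30
Insert 61: R from 19 -> L from 87 -> R from 60

In-order: [19, 26, 30, 60, 61, 87]


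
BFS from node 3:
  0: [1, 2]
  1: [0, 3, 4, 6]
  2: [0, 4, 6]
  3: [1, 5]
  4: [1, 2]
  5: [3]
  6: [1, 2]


Visit 3, enqueue [1, 5]
Visit 1, enqueue [0, 4, 6]
Visit 5, enqueue []
Visit 0, enqueue [2]
Visit 4, enqueue []
Visit 6, enqueue []
Visit 2, enqueue []

BFS order: [3, 1, 5, 0, 4, 6, 2]


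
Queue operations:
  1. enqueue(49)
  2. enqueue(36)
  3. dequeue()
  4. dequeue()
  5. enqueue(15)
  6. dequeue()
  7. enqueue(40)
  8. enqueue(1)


enqueue(49) -> [49]
enqueue(36) -> [49, 36]
dequeue()->49, [36]
dequeue()->36, []
enqueue(15) -> [15]
dequeue()->15, []
enqueue(40) -> [40]
enqueue(1) -> [40, 1]

Final queue: [40, 1]


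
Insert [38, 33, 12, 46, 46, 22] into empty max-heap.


Insert 38: [38]
Insert 33: [38, 33]
Insert 12: [38, 33, 12]
Insert 46: [46, 38, 12, 33]
Insert 46: [46, 46, 12, 33, 38]
Insert 22: [46, 46, 22, 33, 38, 12]

Final heap: [46, 46, 22, 33, 38, 12]


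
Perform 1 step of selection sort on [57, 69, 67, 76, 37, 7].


Initial: [57, 69, 67, 76, 37, 7]
Step 1: min=7 at 5
  Swap: [7, 69, 67, 76, 37, 57]

After 1 step: [7, 69, 67, 76, 37, 57]


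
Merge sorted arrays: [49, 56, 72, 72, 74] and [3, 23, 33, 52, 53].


Take 3 from B
Take 23 from B
Take 33 from B
Take 49 from A
Take 52 from B
Take 53 from B

Merged: [3, 23, 33, 49, 52, 53, 56, 72, 72, 74]


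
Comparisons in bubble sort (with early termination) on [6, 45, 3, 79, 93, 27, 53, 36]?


Algorithm: bubble sort (with early termination)
Input: [6, 45, 3, 79, 93, 27, 53, 36]
Sorted: [3, 6, 27, 36, 45, 53, 79, 93]

25


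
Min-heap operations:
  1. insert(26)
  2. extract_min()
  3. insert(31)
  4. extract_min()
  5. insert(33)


insert(26) -> [26]
extract_min()->26, []
insert(31) -> [31]
extract_min()->31, []
insert(33) -> [33]

Final heap: [33]


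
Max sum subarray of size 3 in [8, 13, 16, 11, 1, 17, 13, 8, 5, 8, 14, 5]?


[0:3]: 37
[1:4]: 40
[2:5]: 28
[3:6]: 29
[4:7]: 31
[5:8]: 38
[6:9]: 26
[7:10]: 21
[8:11]: 27
[9:12]: 27

Max: 40 at [1:4]


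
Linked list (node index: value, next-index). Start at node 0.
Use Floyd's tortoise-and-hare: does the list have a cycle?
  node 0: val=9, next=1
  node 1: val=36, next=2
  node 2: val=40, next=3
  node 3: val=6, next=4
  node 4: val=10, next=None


Floyd's tortoise (slow, +1) and hare (fast, +2):
  init: slow=0, fast=0
  step 1: slow=1, fast=2
  step 2: slow=2, fast=4
  step 3: fast -> None, no cycle

Cycle: no


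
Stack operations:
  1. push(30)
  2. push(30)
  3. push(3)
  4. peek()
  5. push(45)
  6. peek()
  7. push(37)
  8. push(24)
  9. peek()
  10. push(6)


push(30) -> [30]
push(30) -> [30, 30]
push(3) -> [30, 30, 3]
peek()->3
push(45) -> [30, 30, 3, 45]
peek()->45
push(37) -> [30, 30, 3, 45, 37]
push(24) -> [30, 30, 3, 45, 37, 24]
peek()->24
push(6) -> [30, 30, 3, 45, 37, 24, 6]

Final stack: [30, 30, 3, 45, 37, 24, 6]


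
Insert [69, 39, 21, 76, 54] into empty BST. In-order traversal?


Insert 69: root
Insert 39: L from 69
Insert 21: L from 69 -> L from 39
Insert 76: R from 69
Insert 54: L from 69 -> R from 39

In-order: [21, 39, 54, 69, 76]


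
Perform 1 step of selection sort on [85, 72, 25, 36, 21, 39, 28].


Initial: [85, 72, 25, 36, 21, 39, 28]
Step 1: min=21 at 4
  Swap: [21, 72, 25, 36, 85, 39, 28]

After 1 step: [21, 72, 25, 36, 85, 39, 28]


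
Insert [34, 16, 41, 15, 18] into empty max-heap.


Insert 34: [34]
Insert 16: [34, 16]
Insert 41: [41, 16, 34]
Insert 15: [41, 16, 34, 15]
Insert 18: [41, 18, 34, 15, 16]

Final heap: [41, 18, 34, 15, 16]


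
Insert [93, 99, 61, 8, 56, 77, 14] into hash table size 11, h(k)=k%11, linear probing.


Insert 93: h=5 -> slot 5
Insert 99: h=0 -> slot 0
Insert 61: h=6 -> slot 6
Insert 8: h=8 -> slot 8
Insert 56: h=1 -> slot 1
Insert 77: h=0, 2 probes -> slot 2
Insert 14: h=3 -> slot 3

Table: [99, 56, 77, 14, None, 93, 61, None, 8, None, None]


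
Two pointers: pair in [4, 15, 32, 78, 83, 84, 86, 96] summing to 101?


lo=0(4)+hi=7(96)=100
lo=1(15)+hi=7(96)=111
lo=1(15)+hi=6(86)=101

Yes: 15+86=101


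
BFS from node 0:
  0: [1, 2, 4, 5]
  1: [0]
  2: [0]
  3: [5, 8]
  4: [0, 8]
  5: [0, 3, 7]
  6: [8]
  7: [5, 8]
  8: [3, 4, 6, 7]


Visit 0, enqueue [1, 2, 4, 5]
Visit 1, enqueue []
Visit 2, enqueue []
Visit 4, enqueue [8]
Visit 5, enqueue [3, 7]
Visit 8, enqueue [6]
Visit 3, enqueue []
Visit 7, enqueue []
Visit 6, enqueue []

BFS order: [0, 1, 2, 4, 5, 8, 3, 7, 6]


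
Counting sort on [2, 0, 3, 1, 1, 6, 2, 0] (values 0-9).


Input: [2, 0, 3, 1, 1, 6, 2, 0]
Counts: [2, 2, 2, 1, 0, 0, 1, 0, 0, 0]

Sorted: [0, 0, 1, 1, 2, 2, 3, 6]


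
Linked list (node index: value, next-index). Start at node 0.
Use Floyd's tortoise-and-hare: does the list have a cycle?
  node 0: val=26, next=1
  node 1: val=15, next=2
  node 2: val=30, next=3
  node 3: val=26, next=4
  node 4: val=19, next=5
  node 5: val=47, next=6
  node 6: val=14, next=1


Floyd's tortoise (slow, +1) and hare (fast, +2):
  init: slow=0, fast=0
  step 1: slow=1, fast=2
  step 2: slow=2, fast=4
  step 3: slow=3, fast=6
  step 4: slow=4, fast=2
  step 5: slow=5, fast=4
  step 6: slow=6, fast=6
  slow == fast at node 6: cycle detected

Cycle: yes


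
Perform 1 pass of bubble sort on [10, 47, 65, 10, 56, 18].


Initial: [10, 47, 65, 10, 56, 18]
Pass 1: [10, 47, 10, 56, 18, 65] (3 swaps)

After 1 pass: [10, 47, 10, 56, 18, 65]


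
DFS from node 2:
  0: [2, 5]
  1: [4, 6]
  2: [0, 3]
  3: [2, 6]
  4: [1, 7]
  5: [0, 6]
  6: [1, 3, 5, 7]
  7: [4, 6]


Visit 2, push [3, 0]
Visit 0, push [5]
Visit 5, push [6]
Visit 6, push [7, 3, 1]
Visit 1, push [4]
Visit 4, push [7]
Visit 7, push []
Visit 3, push []

DFS order: [2, 0, 5, 6, 1, 4, 7, 3]


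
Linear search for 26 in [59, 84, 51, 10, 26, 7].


i=0: 59!=26
i=1: 84!=26
i=2: 51!=26
i=3: 10!=26
i=4: 26==26 found!

Found at 4, 5 comps


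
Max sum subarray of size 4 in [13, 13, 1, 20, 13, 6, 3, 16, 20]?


[0:4]: 47
[1:5]: 47
[2:6]: 40
[3:7]: 42
[4:8]: 38
[5:9]: 45

Max: 47 at [0:4]


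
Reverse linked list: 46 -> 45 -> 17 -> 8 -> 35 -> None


Step 1: curr=46, set curr.next=prev(None) | reversed so far: 46
Step 2: curr=45, set curr.next=prev(46) | reversed so far: 45 -> 46
Step 3: curr=17, set curr.next=prev(45) | reversed so far: 17 -> 45 -> 46
Step 4: curr=8, set curr.next=prev(17) | reversed so far: 8 -> 17 -> 45 -> 46
Step 5: curr=35, set curr.next=prev(8) | reversed so far: 35 -> 8 -> 17 -> 45 -> 46

35 -> 8 -> 17 -> 45 -> 46 -> None


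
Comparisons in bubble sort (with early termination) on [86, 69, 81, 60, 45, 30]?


Algorithm: bubble sort (with early termination)
Input: [86, 69, 81, 60, 45, 30]
Sorted: [30, 45, 60, 69, 81, 86]

15


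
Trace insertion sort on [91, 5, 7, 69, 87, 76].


Initial: [91, 5, 7, 69, 87, 76]
Insert 5: [5, 91, 7, 69, 87, 76]
Insert 7: [5, 7, 91, 69, 87, 76]
Insert 69: [5, 7, 69, 91, 87, 76]
Insert 87: [5, 7, 69, 87, 91, 76]
Insert 76: [5, 7, 69, 76, 87, 91]

Sorted: [5, 7, 69, 76, 87, 91]


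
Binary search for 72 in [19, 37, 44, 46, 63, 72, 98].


Step 1: lo=0, hi=6, mid=3, val=46
Step 2: lo=4, hi=6, mid=5, val=72

Found at index 5


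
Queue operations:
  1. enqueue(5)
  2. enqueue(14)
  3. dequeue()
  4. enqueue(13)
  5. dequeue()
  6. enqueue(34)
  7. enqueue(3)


enqueue(5) -> [5]
enqueue(14) -> [5, 14]
dequeue()->5, [14]
enqueue(13) -> [14, 13]
dequeue()->14, [13]
enqueue(34) -> [13, 34]
enqueue(3) -> [13, 34, 3]

Final queue: [13, 34, 3]


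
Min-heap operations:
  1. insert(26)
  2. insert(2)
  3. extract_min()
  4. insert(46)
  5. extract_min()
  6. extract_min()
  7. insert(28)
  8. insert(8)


insert(26) -> [26]
insert(2) -> [2, 26]
extract_min()->2, [26]
insert(46) -> [26, 46]
extract_min()->26, [46]
extract_min()->46, []
insert(28) -> [28]
insert(8) -> [8, 28]

Final heap: [8, 28]


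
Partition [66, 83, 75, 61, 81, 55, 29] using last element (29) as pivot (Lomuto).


Pivot: 29
Place pivot at 0: [29, 83, 75, 61, 81, 55, 66]

Partitioned: [29, 83, 75, 61, 81, 55, 66]


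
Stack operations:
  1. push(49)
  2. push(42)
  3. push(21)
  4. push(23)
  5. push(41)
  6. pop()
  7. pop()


push(49) -> [49]
push(42) -> [49, 42]
push(21) -> [49, 42, 21]
push(23) -> [49, 42, 21, 23]
push(41) -> [49, 42, 21, 23, 41]
pop()->41, [49, 42, 21, 23]
pop()->23, [49, 42, 21]

Final stack: [49, 42, 21]


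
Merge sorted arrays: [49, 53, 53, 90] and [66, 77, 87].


Take 49 from A
Take 53 from A
Take 53 from A
Take 66 from B
Take 77 from B
Take 87 from B

Merged: [49, 53, 53, 66, 77, 87, 90]


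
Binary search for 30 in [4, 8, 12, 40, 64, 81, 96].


Step 1: lo=0, hi=6, mid=3, val=40
Step 2: lo=0, hi=2, mid=1, val=8
Step 3: lo=2, hi=2, mid=2, val=12

Not found


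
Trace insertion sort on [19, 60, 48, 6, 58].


Initial: [19, 60, 48, 6, 58]
Insert 60: [19, 60, 48, 6, 58]
Insert 48: [19, 48, 60, 6, 58]
Insert 6: [6, 19, 48, 60, 58]
Insert 58: [6, 19, 48, 58, 60]

Sorted: [6, 19, 48, 58, 60]


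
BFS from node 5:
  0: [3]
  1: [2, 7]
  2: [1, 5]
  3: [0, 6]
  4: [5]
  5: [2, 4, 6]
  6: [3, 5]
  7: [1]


Visit 5, enqueue [2, 4, 6]
Visit 2, enqueue [1]
Visit 4, enqueue []
Visit 6, enqueue [3]
Visit 1, enqueue [7]
Visit 3, enqueue [0]
Visit 7, enqueue []
Visit 0, enqueue []

BFS order: [5, 2, 4, 6, 1, 3, 7, 0]


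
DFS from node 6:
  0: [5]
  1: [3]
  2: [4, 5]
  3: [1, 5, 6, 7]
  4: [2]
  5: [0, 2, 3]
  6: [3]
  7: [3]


Visit 6, push [3]
Visit 3, push [7, 5, 1]
Visit 1, push []
Visit 5, push [2, 0]
Visit 0, push []
Visit 2, push [4]
Visit 4, push []
Visit 7, push []

DFS order: [6, 3, 1, 5, 0, 2, 4, 7]


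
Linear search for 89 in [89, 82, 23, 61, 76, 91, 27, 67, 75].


i=0: 89==89 found!

Found at 0, 1 comps


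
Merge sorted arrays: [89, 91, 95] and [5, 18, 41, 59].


Take 5 from B
Take 18 from B
Take 41 from B
Take 59 from B

Merged: [5, 18, 41, 59, 89, 91, 95]


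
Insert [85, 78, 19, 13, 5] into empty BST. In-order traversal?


Insert 85: root
Insert 78: L from 85
Insert 19: L from 85 -> L from 78
Insert 13: L from 85 -> L from 78 -> L from 19
Insert 5: L from 85 -> L from 78 -> L from 19 -> L from 13

In-order: [5, 13, 19, 78, 85]


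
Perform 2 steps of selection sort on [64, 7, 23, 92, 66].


Initial: [64, 7, 23, 92, 66]
Step 1: min=7 at 1
  Swap: [7, 64, 23, 92, 66]
Step 2: min=23 at 2
  Swap: [7, 23, 64, 92, 66]

After 2 steps: [7, 23, 64, 92, 66]


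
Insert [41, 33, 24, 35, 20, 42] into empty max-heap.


Insert 41: [41]
Insert 33: [41, 33]
Insert 24: [41, 33, 24]
Insert 35: [41, 35, 24, 33]
Insert 20: [41, 35, 24, 33, 20]
Insert 42: [42, 35, 41, 33, 20, 24]

Final heap: [42, 35, 41, 33, 20, 24]


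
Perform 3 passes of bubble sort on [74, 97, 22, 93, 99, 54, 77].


Initial: [74, 97, 22, 93, 99, 54, 77]
Pass 1: [74, 22, 93, 97, 54, 77, 99] (4 swaps)
Pass 2: [22, 74, 93, 54, 77, 97, 99] (3 swaps)
Pass 3: [22, 74, 54, 77, 93, 97, 99] (2 swaps)

After 3 passes: [22, 74, 54, 77, 93, 97, 99]


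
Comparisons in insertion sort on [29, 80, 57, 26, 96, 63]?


Algorithm: insertion sort
Input: [29, 80, 57, 26, 96, 63]
Sorted: [26, 29, 57, 63, 80, 96]

10


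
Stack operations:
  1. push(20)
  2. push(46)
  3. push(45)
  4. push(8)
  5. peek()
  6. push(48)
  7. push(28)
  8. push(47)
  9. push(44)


push(20) -> [20]
push(46) -> [20, 46]
push(45) -> [20, 46, 45]
push(8) -> [20, 46, 45, 8]
peek()->8
push(48) -> [20, 46, 45, 8, 48]
push(28) -> [20, 46, 45, 8, 48, 28]
push(47) -> [20, 46, 45, 8, 48, 28, 47]
push(44) -> [20, 46, 45, 8, 48, 28, 47, 44]

Final stack: [20, 46, 45, 8, 48, 28, 47, 44]


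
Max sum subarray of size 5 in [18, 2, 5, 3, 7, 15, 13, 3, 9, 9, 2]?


[0:5]: 35
[1:6]: 32
[2:7]: 43
[3:8]: 41
[4:9]: 47
[5:10]: 49
[6:11]: 36

Max: 49 at [5:10]


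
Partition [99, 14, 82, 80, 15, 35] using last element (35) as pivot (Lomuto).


Pivot: 35
  14 <= 35: swap -> [14, 99, 82, 80, 15, 35]
  15 <= 35: swap -> [14, 15, 82, 80, 99, 35]
Place pivot at 2: [14, 15, 35, 80, 99, 82]

Partitioned: [14, 15, 35, 80, 99, 82]


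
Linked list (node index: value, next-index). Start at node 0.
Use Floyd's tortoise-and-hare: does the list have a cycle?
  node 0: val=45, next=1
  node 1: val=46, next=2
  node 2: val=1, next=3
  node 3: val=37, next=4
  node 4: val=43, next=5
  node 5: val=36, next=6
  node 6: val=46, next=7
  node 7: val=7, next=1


Floyd's tortoise (slow, +1) and hare (fast, +2):
  init: slow=0, fast=0
  step 1: slow=1, fast=2
  step 2: slow=2, fast=4
  step 3: slow=3, fast=6
  step 4: slow=4, fast=1
  step 5: slow=5, fast=3
  step 6: slow=6, fast=5
  step 7: slow=7, fast=7
  slow == fast at node 7: cycle detected

Cycle: yes


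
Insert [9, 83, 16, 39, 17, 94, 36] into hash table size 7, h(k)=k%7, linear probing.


Insert 9: h=2 -> slot 2
Insert 83: h=6 -> slot 6
Insert 16: h=2, 1 probes -> slot 3
Insert 39: h=4 -> slot 4
Insert 17: h=3, 2 probes -> slot 5
Insert 94: h=3, 4 probes -> slot 0
Insert 36: h=1 -> slot 1

Table: [94, 36, 9, 16, 39, 17, 83]


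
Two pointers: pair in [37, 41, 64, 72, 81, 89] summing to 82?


lo=0(37)+hi=5(89)=126
lo=0(37)+hi=4(81)=118
lo=0(37)+hi=3(72)=109
lo=0(37)+hi=2(64)=101
lo=0(37)+hi=1(41)=78

No pair found


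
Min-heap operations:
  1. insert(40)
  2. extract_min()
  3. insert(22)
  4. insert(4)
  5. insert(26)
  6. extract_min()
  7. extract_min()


insert(40) -> [40]
extract_min()->40, []
insert(22) -> [22]
insert(4) -> [4, 22]
insert(26) -> [4, 22, 26]
extract_min()->4, [22, 26]
extract_min()->22, [26]

Final heap: [26]


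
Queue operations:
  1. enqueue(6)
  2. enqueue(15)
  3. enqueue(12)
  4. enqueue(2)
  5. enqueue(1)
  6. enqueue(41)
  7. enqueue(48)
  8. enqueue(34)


enqueue(6) -> [6]
enqueue(15) -> [6, 15]
enqueue(12) -> [6, 15, 12]
enqueue(2) -> [6, 15, 12, 2]
enqueue(1) -> [6, 15, 12, 2, 1]
enqueue(41) -> [6, 15, 12, 2, 1, 41]
enqueue(48) -> [6, 15, 12, 2, 1, 41, 48]
enqueue(34) -> [6, 15, 12, 2, 1, 41, 48, 34]

Final queue: [6, 15, 12, 2, 1, 41, 48, 34]


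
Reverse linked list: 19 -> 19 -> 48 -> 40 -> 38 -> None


Step 1: curr=19, set curr.next=prev(None) | reversed so far: 19
Step 2: curr=19, set curr.next=prev(19) | reversed so far: 19 -> 19
Step 3: curr=48, set curr.next=prev(19) | reversed so far: 48 -> 19 -> 19
Step 4: curr=40, set curr.next=prev(48) | reversed so far: 40 -> 48 -> 19 -> 19
Step 5: curr=38, set curr.next=prev(40) | reversed so far: 38 -> 40 -> 48 -> 19 -> 19

38 -> 40 -> 48 -> 19 -> 19 -> None


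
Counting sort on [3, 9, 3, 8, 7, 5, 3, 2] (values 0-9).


Input: [3, 9, 3, 8, 7, 5, 3, 2]
Counts: [0, 0, 1, 3, 0, 1, 0, 1, 1, 1]

Sorted: [2, 3, 3, 3, 5, 7, 8, 9]


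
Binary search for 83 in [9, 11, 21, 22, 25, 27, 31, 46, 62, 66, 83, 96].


Step 1: lo=0, hi=11, mid=5, val=27
Step 2: lo=6, hi=11, mid=8, val=62
Step 3: lo=9, hi=11, mid=10, val=83

Found at index 10


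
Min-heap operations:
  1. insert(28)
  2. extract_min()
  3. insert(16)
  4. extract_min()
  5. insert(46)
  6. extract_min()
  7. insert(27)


insert(28) -> [28]
extract_min()->28, []
insert(16) -> [16]
extract_min()->16, []
insert(46) -> [46]
extract_min()->46, []
insert(27) -> [27]

Final heap: [27]


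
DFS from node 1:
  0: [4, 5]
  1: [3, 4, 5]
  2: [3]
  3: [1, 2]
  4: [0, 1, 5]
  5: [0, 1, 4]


Visit 1, push [5, 4, 3]
Visit 3, push [2]
Visit 2, push []
Visit 4, push [5, 0]
Visit 0, push [5]
Visit 5, push []

DFS order: [1, 3, 2, 4, 0, 5]


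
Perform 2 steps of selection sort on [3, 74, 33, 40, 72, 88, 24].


Initial: [3, 74, 33, 40, 72, 88, 24]
Step 1: min=3 at 0
  Swap: [3, 74, 33, 40, 72, 88, 24]
Step 2: min=24 at 6
  Swap: [3, 24, 33, 40, 72, 88, 74]

After 2 steps: [3, 24, 33, 40, 72, 88, 74]


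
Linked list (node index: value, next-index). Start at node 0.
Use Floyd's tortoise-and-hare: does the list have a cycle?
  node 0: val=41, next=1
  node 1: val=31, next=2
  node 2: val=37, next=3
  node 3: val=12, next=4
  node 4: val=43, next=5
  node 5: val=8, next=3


Floyd's tortoise (slow, +1) and hare (fast, +2):
  init: slow=0, fast=0
  step 1: slow=1, fast=2
  step 2: slow=2, fast=4
  step 3: slow=3, fast=3
  slow == fast at node 3: cycle detected

Cycle: yes


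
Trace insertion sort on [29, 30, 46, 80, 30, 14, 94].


Initial: [29, 30, 46, 80, 30, 14, 94]
Insert 30: [29, 30, 46, 80, 30, 14, 94]
Insert 46: [29, 30, 46, 80, 30, 14, 94]
Insert 80: [29, 30, 46, 80, 30, 14, 94]
Insert 30: [29, 30, 30, 46, 80, 14, 94]
Insert 14: [14, 29, 30, 30, 46, 80, 94]
Insert 94: [14, 29, 30, 30, 46, 80, 94]

Sorted: [14, 29, 30, 30, 46, 80, 94]


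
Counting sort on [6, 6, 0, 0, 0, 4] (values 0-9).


Input: [6, 6, 0, 0, 0, 4]
Counts: [3, 0, 0, 0, 1, 0, 2, 0, 0, 0]

Sorted: [0, 0, 0, 4, 6, 6]


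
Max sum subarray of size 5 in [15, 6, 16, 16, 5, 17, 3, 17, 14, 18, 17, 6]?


[0:5]: 58
[1:6]: 60
[2:7]: 57
[3:8]: 58
[4:9]: 56
[5:10]: 69
[6:11]: 69
[7:12]: 72

Max: 72 at [7:12]


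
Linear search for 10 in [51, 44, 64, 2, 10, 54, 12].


i=0: 51!=10
i=1: 44!=10
i=2: 64!=10
i=3: 2!=10
i=4: 10==10 found!

Found at 4, 5 comps


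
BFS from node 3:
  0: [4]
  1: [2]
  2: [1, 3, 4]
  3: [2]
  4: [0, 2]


Visit 3, enqueue [2]
Visit 2, enqueue [1, 4]
Visit 1, enqueue []
Visit 4, enqueue [0]
Visit 0, enqueue []

BFS order: [3, 2, 1, 4, 0]


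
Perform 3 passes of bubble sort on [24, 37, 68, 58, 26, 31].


Initial: [24, 37, 68, 58, 26, 31]
Pass 1: [24, 37, 58, 26, 31, 68] (3 swaps)
Pass 2: [24, 37, 26, 31, 58, 68] (2 swaps)
Pass 3: [24, 26, 31, 37, 58, 68] (2 swaps)

After 3 passes: [24, 26, 31, 37, 58, 68]


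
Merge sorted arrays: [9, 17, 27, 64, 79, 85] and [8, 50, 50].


Take 8 from B
Take 9 from A
Take 17 from A
Take 27 from A
Take 50 from B
Take 50 from B

Merged: [8, 9, 17, 27, 50, 50, 64, 79, 85]
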